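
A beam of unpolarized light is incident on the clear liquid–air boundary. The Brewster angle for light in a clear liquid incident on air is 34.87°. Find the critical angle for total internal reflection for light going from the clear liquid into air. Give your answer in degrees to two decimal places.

θ_c ≈ 44.17°

From Brewster, n₂/n₁ = tan θ_B = tan 34.87° = 0.6968.
Then sin θ_c = n₂/n₁ = 0.6968, so θ_c = arcsin 0.6968 = 44.17°.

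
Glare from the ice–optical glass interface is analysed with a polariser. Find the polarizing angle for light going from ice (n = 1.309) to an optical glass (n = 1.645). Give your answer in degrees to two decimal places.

θ_B ≈ 51.49°

At Brewster's angle the reflected and refracted rays are perpendicular, which with Snell's law gives tan θ_B = n₂/n₁.
tan θ_B = n₂/n₁ = 1.645/1.309 = 1.2567. Taking the arctangent, θ_B = 51.49°.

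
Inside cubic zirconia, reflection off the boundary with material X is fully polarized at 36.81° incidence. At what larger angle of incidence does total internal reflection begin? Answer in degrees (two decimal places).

θ_c ≈ 48.45°

tan θ_B = n₂/n₁ = tan 36.81° = 0.7484.
Total internal reflection: sin θ_c = n₂/n₁ = 0.7484.
θ_c = arcsin(0.7484) = 48.45°.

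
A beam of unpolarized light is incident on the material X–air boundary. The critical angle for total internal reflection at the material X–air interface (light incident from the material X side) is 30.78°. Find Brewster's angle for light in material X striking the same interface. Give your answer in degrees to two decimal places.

θ_B ≈ 27.10°

sin θ_c = n₂/n₁, so n₂/n₁ = sin 30.78° = 0.5117.
Brewster: tan θ_B = n₂/n₁ = 0.5117.
θ_B = arctan(0.5117) = 27.10°.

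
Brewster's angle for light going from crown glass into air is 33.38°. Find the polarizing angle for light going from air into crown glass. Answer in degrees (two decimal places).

θ_B' ≈ 56.62°

The two Brewster angles are complementary: θ_B' = 90° − θ_B = 90° − 33.38° = 56.62°.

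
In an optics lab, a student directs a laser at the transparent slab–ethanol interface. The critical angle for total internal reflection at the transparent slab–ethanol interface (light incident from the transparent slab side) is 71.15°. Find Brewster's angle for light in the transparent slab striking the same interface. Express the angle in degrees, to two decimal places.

At the critical angle sin θ_c = n₂/n₁, giving n₂/n₁ = sin 71.15° = 0.9464.
Then tan θ_B = n₂/n₁ = 0.9464, so θ_B = arctan 0.9464 = 43.42°.

θ_B ≈ 43.42°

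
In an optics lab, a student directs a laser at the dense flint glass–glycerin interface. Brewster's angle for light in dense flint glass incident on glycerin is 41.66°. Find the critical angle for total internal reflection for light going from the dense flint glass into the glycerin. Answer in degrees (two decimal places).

θ_c ≈ 62.84°

n₂/n₁ = tan 41.66° = 0.8897; the critical angle satisfies sin θ_c = n₂/n₁.
θ_c = arcsin(0.8897) = 62.84°.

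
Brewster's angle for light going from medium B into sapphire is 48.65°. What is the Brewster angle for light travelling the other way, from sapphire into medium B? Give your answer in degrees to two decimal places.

θ_B' ≈ 41.35°

The two Brewster angles are complementary: θ_B' = 90° − θ_B = 90° − 48.65° = 41.35°.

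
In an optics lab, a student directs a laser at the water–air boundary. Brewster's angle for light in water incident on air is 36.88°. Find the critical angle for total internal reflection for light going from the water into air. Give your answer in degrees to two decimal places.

θ_c ≈ 48.61°

From Brewster, n₂/n₁ = tan θ_B = tan 36.88° = 0.7503.
Then sin θ_c = n₂/n₁ = 0.7503, so θ_c = arcsin 0.7503 = 48.61°.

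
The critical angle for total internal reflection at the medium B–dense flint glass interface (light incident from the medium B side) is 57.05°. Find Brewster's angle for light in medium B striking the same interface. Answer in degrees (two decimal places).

θ_B ≈ 40.00°

sin θ_c = n₂/n₁, so n₂/n₁ = sin 57.05° = 0.8391.
Brewster: tan θ_B = n₂/n₁ = 0.8391.
θ_B = arctan(0.8391) = 40.00°.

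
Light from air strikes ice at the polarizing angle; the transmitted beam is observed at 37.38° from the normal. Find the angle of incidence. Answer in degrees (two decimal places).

Brewster's condition makes the reflected and refracted beams perpendicular: θ_B + θ_t = 90°.
θ_B = 90° − 37.38° = 52.62°.

θ_B ≈ 52.62°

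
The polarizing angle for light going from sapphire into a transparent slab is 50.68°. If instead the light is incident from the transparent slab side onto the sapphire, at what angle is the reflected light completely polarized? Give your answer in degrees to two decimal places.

tan θ_B' = n₁/n₂ = 1/tan θ_B, so θ_B' = 90° − θ_B.
θ_B' = 90° − 50.68° = 39.32°.

θ_B' ≈ 39.32°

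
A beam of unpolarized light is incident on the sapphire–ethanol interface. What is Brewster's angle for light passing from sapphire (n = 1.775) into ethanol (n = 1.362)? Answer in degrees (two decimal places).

At Brewster's angle the reflected and refracted rays are perpendicular, which with Snell's law gives tan θ_B = n₂/n₁.
Here n₂/n₁ = 1.362/1.775 = 0.7673, and Brewster's law gives tan θ_B = n₂/n₁.
So θ_B = arctan 0.7673 = 37.50°.

θ_B ≈ 37.50°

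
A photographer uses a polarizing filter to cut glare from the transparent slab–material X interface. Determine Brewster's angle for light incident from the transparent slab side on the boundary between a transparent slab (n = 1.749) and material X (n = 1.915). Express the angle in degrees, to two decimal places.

The reflected p-component vanishes when tan θ_B = n₂/n₁.
Brewster's condition: tan θ_B = n₂/n₁ = 1.915/1.749 = 1.0949. Taking the arctangent, θ_B = 47.59°.

θ_B ≈ 47.59°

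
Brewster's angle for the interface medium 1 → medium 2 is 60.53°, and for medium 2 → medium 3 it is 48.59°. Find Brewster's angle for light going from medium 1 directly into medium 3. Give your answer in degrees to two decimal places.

θ_B ≈ 63.51°

tan θ_B(1→2) = n₂/n₁ = tan 60.53° = 1.7697.
tan θ_B(2→3) = n₃/n₂ = tan 48.59° = 1.1339.
So n₃/n₁ = (n₂/n₁)(n₃/n₂) = 1.7697 × 1.1339 = 2.0066.
θ_B(1→3) = arctan(2.0066) = 63.51°.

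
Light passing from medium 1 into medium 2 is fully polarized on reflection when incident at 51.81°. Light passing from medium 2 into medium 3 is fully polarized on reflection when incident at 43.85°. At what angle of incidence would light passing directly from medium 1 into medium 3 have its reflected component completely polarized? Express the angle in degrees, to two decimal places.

tan θ_B(1→2) = n₂/n₁ = tan 51.81° = 1.2712.
tan θ_B(2→3) = n₃/n₂ = tan 43.85° = 0.9606.
n₃/n₁ = 1.2212. Then tan θ_B(1→3) = n₃/n₁, so θ_B(1→3) = arctan(1.2212) = 50.69°.

θ_B ≈ 50.69°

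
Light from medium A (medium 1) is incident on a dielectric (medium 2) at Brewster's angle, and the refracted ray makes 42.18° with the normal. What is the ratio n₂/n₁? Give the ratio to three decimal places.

n₂/n₁ ≈ 1.104

At Brewster incidence θ_B = 90° − θ_t = 90° − 42.18° = 47.82°.
Then n₂/n₁ = tan θ_B = tan 47.82° = 1.104.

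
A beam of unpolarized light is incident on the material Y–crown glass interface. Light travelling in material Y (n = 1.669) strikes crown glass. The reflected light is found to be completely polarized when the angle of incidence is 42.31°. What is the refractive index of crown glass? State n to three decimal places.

Full polarization of the reflected beam means tan θ_B = n₂/n₁, where n₁ is the incident medium (material Y).
n₂ = n₁ tan θ_B = 1.669 × tan 42.31° = 1.519.

n ≈ 1.519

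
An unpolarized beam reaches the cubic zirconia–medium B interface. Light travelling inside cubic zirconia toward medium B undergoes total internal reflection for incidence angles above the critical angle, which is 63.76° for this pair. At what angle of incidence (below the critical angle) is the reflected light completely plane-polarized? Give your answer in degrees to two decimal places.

θ_B ≈ 41.89°

n₂/n₁ = sin θ_c = sin 63.76° = 0.8969.
tan θ_B equals the same ratio, so θ_B = arctan(0.8969) = 41.89°.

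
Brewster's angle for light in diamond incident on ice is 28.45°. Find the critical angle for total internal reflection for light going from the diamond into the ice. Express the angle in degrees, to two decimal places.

From Brewster, n₂/n₁ = tan θ_B = tan 28.45° = 0.5418.
Then sin θ_c = n₂/n₁ = 0.5418, so θ_c = arcsin 0.5418 = 32.81°.

θ_c ≈ 32.81°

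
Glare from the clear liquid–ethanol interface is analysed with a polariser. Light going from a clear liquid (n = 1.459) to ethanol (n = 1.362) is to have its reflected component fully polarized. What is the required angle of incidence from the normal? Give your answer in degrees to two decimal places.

θ_B ≈ 43.03°

Brewster's condition: tan θ_B = n₂/n₁ = 1.362/1.459 = 0.9335.
So θ_B = arctan 0.9335 = 43.03°.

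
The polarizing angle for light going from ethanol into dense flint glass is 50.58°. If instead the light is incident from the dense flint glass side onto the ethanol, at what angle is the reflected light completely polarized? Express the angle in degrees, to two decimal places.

Reversing the direction swaps n₁ and n₂, so tan θ_B' = 1/tan θ_B and θ_B' = 90° − θ_B.
Hence θ_B' = 90° − 50.58° = 39.42°.

θ_B' ≈ 39.42°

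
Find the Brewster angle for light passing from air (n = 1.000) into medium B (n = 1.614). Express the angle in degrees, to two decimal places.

θ_B ≈ 58.22°

The reflected p-component vanishes when tan θ_B = n₂/n₁.
tan θ_B = n₂/n₁ = 1.614/1.000 = 1.6140.
So θ_B = arctan 1.6140 = 58.22°.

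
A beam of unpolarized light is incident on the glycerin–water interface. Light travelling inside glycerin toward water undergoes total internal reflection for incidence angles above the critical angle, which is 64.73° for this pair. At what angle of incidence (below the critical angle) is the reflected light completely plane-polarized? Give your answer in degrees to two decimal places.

n₂/n₁ = sin θ_c = sin 64.73° = 0.9043.
tan θ_B equals the same ratio, so θ_B = arctan(0.9043) = 42.12°.

θ_B ≈ 42.12°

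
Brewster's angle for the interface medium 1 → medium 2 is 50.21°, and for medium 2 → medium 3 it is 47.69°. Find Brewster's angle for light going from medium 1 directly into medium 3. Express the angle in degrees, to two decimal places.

Each Brewster angle gives a ratio: n₂/n₁ = tan 50.21° = 1.2007, n₃/n₂ = tan 47.69° = 1.0986.
So n₃/n₁ = (n₂/n₁)(n₃/n₂) = 1.2007 × 1.0986 = 1.3190.
θ_B(1→3) = arctan(1.3190) = 52.83°.

θ_B ≈ 52.83°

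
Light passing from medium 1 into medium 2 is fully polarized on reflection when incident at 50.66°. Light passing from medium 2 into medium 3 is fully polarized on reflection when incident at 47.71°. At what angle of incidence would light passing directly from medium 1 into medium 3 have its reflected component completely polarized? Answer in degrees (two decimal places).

Each Brewster angle gives a ratio: n₂/n₁ = tan 50.66° = 1.2200, n₃/n₂ = tan 47.71° = 1.0994.
Multiplying, n₃/n₁ = 1.2200 × 1.0994 = 1.3413, and θ_B(1→3) = arctan 1.3413 = 53.29°.

θ_B ≈ 53.29°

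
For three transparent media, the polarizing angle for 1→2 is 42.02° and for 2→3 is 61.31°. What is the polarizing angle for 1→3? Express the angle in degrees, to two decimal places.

Each Brewster angle gives a ratio: n₂/n₁ = tan 42.02° = 0.9010, n₃/n₂ = tan 61.31° = 1.8273.
n₃/n₁ = 1.6465. Then tan θ_B(1→3) = n₃/n₁, so θ_B(1→3) = arctan(1.6465) = 58.73°.

θ_B ≈ 58.73°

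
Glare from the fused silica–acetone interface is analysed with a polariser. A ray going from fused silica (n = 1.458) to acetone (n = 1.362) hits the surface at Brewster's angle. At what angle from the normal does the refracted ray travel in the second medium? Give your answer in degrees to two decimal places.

θ_t ≈ 46.95°

First find Brewster's angle: tan θ_B = 1.362/1.458 = 0.9342, giving θ_B = 43.05°.
At Brewster's angle the reflected and refracted rays are perpendicular, so θ_t = 90° − θ_B = 90° − 43.05° = 46.95°.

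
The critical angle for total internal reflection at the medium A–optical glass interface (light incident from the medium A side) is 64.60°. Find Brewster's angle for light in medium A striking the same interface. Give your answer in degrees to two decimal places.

n₂/n₁ = sin θ_c = sin 64.60° = 0.9033.
tan θ_B equals the same ratio, so θ_B = arctan(0.9033) = 42.09°.

θ_B ≈ 42.09°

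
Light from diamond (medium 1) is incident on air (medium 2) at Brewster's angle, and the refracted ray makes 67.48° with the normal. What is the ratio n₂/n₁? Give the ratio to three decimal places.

n₂/n₁ ≈ 0.415

θ_B + θ_t = 90°, so θ_B = 90° − 67.48° = 22.52°.
tan θ_B = n₂/n₁, so n₂/n₁ = tan 22.52° = 0.415.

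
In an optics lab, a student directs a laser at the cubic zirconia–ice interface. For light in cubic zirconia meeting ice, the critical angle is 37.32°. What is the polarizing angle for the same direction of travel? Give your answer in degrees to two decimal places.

At the critical angle sin θ_c = n₂/n₁, giving n₂/n₁ = sin 37.32° = 0.6063.
Then tan θ_B = n₂/n₁ = 0.6063, so θ_B = arctan 0.6063 = 31.23°.

θ_B ≈ 31.23°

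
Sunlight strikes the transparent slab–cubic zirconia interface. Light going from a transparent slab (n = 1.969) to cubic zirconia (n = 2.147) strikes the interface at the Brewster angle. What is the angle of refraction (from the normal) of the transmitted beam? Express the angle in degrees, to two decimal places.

First find Brewster's angle: tan θ_B = 2.147/1.969 = 1.0904, giving θ_B = 47.48°.
At Brewster's angle the reflected and refracted rays are perpendicular, so θ_t = 90° − θ_B = 90° − 47.48° = 42.52°.

θ_t ≈ 42.52°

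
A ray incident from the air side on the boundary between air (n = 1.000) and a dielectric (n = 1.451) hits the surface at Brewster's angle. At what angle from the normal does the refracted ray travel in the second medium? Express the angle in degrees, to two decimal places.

First find Brewster's angle: tan θ_B = 1.451/1.000 = 1.4510, giving θ_B = 55.43°.
Since θ_B + θ_t = 90° at Brewster incidence, θ_t = 90° − 55.43° = 34.57°.

θ_t ≈ 34.57°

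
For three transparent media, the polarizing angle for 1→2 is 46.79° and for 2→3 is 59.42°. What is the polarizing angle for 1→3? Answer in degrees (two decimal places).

n₂/n₁ = tan 46.79° = 1.0645 and n₃/n₂ = tan 59.42° = 1.6923.
Multiplying, n₃/n₁ = 1.0645 × 1.6923 = 1.8014, and θ_B(1→3) = arctan 1.8014 = 60.96°.

θ_B ≈ 60.96°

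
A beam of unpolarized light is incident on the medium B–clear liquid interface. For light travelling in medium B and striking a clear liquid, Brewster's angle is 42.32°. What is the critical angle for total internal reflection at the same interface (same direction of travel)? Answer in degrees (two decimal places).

θ_c ≈ 65.58°

tan θ_B = n₂/n₁ = tan 42.32° = 0.9106.
Total internal reflection: sin θ_c = n₂/n₁ = 0.9106.
θ_c = arcsin(0.9106) = 65.58°.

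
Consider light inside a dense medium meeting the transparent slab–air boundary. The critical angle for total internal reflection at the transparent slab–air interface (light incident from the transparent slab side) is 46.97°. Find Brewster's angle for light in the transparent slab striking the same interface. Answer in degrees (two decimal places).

θ_B ≈ 36.17°

n₂/n₁ = sin θ_c = sin 46.97° = 0.7310.
tan θ_B equals the same ratio, so θ_B = arctan(0.7310) = 36.17°.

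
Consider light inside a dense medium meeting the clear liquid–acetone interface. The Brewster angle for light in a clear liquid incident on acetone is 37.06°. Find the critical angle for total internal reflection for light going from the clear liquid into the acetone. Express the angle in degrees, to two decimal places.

θ_c ≈ 49.04°

tan θ_B = n₂/n₁ = tan 37.06° = 0.7552.
Total internal reflection: sin θ_c = n₂/n₁ = 0.7552.
θ_c = arcsin(0.7552) = 49.04°.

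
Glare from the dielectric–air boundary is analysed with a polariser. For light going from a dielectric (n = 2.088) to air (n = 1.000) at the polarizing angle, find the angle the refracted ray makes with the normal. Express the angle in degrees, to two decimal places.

θ_t ≈ 64.41°

tan θ_B = n₂/n₁ = 1.000/2.088 = 0.4789, so θ_B = 25.59°.
Since θ_B + θ_t = 90° at Brewster incidence, θ_t = 90° − 25.59° = 64.41°.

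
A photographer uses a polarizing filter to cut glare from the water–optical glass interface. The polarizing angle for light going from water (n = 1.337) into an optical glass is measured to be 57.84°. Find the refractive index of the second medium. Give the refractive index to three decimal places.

Brewster's law: tan θ_B = n₂/n₁ (light incident in water, refracted into an optical glass).
n₂ = n₁ tan θ_B = 1.337 × tan 57.84° = 2.126.

n ≈ 2.126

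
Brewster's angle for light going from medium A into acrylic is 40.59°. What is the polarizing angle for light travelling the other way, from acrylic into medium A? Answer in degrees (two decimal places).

θ_B' ≈ 49.41°

The two Brewster angles are complementary: θ_B' = 90° − θ_B = 90° − 40.59° = 49.41°.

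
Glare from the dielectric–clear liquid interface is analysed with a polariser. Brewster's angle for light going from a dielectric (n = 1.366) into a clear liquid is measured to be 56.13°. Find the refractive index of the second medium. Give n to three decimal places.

n ≈ 2.035

Brewster's law: tan θ_B = n₂/n₁ (light incident in a dielectric, refracted into a clear liquid).
n₂ = n₁ tan θ_B = 1.366 × tan 56.13° = 2.035.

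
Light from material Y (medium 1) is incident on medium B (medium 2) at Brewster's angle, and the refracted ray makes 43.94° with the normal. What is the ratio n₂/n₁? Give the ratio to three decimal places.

n₂/n₁ ≈ 1.038

θ_B + θ_t = 90°, so θ_B = 90° − 43.94° = 46.06°.
Then n₂/n₁ = tan θ_B = tan 46.06° = 1.038.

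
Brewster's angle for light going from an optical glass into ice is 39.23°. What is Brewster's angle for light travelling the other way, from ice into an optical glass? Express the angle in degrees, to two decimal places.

tan θ_B' = n₁/n₂ = 1/tan θ_B, so θ_B' = 90° − θ_B.
θ_B' = 90° − 39.23° = 50.77°.

θ_B' ≈ 50.77°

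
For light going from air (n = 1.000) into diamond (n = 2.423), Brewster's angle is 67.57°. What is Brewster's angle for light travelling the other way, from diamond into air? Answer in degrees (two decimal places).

Reversing the direction swaps n₁ and n₂, so tan θ_B' = 1/tan θ_B and θ_B' = 90° − θ_B.
Hence θ_B' = 90° − 67.57° = 22.43°.

θ_B' ≈ 22.43°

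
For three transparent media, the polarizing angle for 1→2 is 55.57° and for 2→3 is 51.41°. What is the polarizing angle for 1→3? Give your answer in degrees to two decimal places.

n₂/n₁ = tan 55.57° = 1.4588 and n₃/n₂ = tan 51.41° = 1.2531.
So n₃/n₁ = (n₂/n₁)(n₃/n₂) = 1.4588 × 1.2531 = 1.8281.
θ_B(1→3) = arctan(1.8281) = 61.32°.

θ_B ≈ 61.32°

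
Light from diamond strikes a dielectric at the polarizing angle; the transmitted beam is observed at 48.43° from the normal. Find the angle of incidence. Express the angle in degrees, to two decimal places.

θ_B ≈ 41.57°

Since the reflected and refracted rays are at right angles at the polarizing angle, θ_B + θ_t = 90°.
So θ_B = 90° − θ_t = 90° − 48.43° = 41.57°.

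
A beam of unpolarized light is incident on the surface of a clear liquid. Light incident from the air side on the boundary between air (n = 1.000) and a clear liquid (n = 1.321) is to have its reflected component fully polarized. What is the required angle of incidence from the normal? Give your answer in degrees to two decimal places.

θ_B ≈ 52.87°

tan θ_B = n₂/n₁ = 1.321/1.000 = 1.3210.
So θ_B = arctan 1.3210 = 52.87°.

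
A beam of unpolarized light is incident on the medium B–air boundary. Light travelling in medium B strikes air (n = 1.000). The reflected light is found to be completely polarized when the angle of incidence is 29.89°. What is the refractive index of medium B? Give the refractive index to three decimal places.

Full polarization of the reflected beam means tan θ_B = n₂/n₁, where n₁ is the incident medium (medium B).
n₁ = n₂ / tan θ_B = 1.000 / tan 29.89° = 1.740.

n ≈ 1.740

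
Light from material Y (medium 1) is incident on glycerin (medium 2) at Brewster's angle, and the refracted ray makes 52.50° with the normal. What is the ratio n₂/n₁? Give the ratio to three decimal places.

n₂/n₁ ≈ 0.767

θ_B + θ_t = 90°, so θ_B = 90° − 52.50° = 37.50°.
tan θ_B = n₂/n₁, so n₂/n₁ = tan 37.50° = 0.767.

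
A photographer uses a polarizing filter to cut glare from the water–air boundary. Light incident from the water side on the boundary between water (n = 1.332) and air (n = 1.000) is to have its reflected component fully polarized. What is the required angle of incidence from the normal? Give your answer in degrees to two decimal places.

θ_B ≈ 36.90°

Brewster's condition: tan θ_B = n₂/n₁ = 1.000/1.332 = 0.7508.
θ_B = arctan(0.7508) = 36.90°.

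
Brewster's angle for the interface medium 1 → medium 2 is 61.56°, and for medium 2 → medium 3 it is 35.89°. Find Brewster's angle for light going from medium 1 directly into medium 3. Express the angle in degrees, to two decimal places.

n₂/n₁ = tan 61.56° = 1.8464 and n₃/n₂ = tan 35.89° = 0.7236.
So n₃/n₁ = (n₂/n₁)(n₃/n₂) = 1.8464 × 0.7236 = 1.3361.
θ_B(1→3) = arctan(1.3361) = 53.19°.

θ_B ≈ 53.19°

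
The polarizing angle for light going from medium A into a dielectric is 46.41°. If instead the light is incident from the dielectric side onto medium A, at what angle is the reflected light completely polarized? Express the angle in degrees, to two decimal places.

The two Brewster angles are complementary: θ_B' = 90° − θ_B = 90° − 46.41° = 43.59°.

θ_B' ≈ 43.59°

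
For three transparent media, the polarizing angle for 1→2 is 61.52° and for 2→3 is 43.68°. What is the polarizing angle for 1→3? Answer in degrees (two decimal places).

Each Brewster angle gives a ratio: n₂/n₁ = tan 61.52° = 1.8433, n₃/n₂ = tan 43.68° = 0.9550.
Multiplying, n₃/n₁ = 1.8433 × 0.9550 = 1.7603, and θ_B(1→3) = arctan 1.7603 = 60.40°.

θ_B ≈ 60.40°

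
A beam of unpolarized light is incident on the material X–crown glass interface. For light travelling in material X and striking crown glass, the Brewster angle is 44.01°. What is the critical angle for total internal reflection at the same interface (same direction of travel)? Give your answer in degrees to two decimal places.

n₂/n₁ = tan 44.01° = 0.9660; the critical angle satisfies sin θ_c = n₂/n₁.
θ_c = arcsin(0.9660) = 75.02°.

θ_c ≈ 75.02°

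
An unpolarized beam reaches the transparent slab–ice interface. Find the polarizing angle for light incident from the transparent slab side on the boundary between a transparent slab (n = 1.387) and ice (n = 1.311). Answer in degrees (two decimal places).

θ_B ≈ 43.39°

Here n₂/n₁ = 1.311/1.387 = 0.9452, and Brewster's law gives tan θ_B = n₂/n₁. Taking the arctangent, θ_B = 43.39°.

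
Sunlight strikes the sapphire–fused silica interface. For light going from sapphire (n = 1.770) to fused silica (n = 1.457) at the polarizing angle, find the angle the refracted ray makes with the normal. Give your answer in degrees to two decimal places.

θ_t ≈ 50.54°

θ_B = arctan(n₂/n₁) = arctan(1.457/1.770) = 39.46°.
Since θ_B + θ_t = 90° at Brewster incidence, θ_t = 90° − 39.46° = 50.54°.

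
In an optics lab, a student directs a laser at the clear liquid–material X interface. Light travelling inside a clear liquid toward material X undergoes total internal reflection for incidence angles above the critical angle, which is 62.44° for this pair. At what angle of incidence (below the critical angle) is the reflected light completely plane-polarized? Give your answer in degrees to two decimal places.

n₂/n₁ = sin θ_c = sin 62.44° = 0.8865.
tan θ_B equals the same ratio, so θ_B = arctan(0.8865) = 41.56°.

θ_B ≈ 41.56°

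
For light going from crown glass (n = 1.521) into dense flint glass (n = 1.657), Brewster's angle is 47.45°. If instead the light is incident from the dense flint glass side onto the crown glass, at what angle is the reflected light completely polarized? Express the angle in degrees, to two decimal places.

Reversing the direction swaps n₁ and n₂, so tan θ_B' = 1/tan θ_B and θ_B' = 90° − θ_B.
Hence θ_B' = 90° − 47.45° = 42.55°.

θ_B' ≈ 42.55°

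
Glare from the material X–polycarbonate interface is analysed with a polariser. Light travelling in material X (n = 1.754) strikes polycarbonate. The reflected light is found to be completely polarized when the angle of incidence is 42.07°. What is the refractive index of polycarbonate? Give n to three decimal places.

n ≈ 1.583

Brewster's law: tan θ_B = n₂/n₁ (light incident in material X, refracted into polycarbonate).
n₂ = n₁ tan θ_B = 1.754 × tan 42.07° = 1.583.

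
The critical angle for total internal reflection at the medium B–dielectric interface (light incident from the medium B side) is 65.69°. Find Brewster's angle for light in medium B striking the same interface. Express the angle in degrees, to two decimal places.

θ_B ≈ 42.34°

n₂/n₁ = sin θ_c = sin 65.69° = 0.9113.
tan θ_B equals the same ratio, so θ_B = arctan(0.9113) = 42.34°.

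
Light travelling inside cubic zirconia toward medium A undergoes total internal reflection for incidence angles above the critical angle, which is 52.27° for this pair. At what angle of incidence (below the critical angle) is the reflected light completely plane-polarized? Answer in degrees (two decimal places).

sin θ_c = n₂/n₁, so n₂/n₁ = sin 52.27° = 0.7909.
Brewster: tan θ_B = n₂/n₁ = 0.7909.
θ_B = arctan(0.7909) = 38.34°.

θ_B ≈ 38.34°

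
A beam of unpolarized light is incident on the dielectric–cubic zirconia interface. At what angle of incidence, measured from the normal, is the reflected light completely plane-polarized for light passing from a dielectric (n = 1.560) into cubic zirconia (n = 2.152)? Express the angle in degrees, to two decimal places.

θ_B ≈ 54.06°

Here n₂/n₁ = 2.152/1.560 = 1.3795, and Brewster's law gives tan θ_B = n₂/n₁. Taking the arctangent, θ_B = 54.06°.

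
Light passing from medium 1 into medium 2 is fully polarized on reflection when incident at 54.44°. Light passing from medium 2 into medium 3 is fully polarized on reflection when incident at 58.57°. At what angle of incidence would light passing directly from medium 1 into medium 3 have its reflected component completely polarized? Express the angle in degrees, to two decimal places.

tan θ_B(1→2) = n₂/n₁ = tan 54.44° = 1.3988.
tan θ_B(2→3) = n₃/n₂ = tan 58.57° = 1.6363.
n₃/n₁ = 2.2890. Then tan θ_B(1→3) = n₃/n₁, so θ_B(1→3) = arctan(2.2890) = 66.40°.

θ_B ≈ 66.40°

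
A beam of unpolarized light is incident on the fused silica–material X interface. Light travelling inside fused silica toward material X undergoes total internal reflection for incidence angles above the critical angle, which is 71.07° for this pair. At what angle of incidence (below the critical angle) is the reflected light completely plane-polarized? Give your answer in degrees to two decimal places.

θ_B ≈ 43.41°

At the critical angle sin θ_c = n₂/n₁, giving n₂/n₁ = sin 71.07° = 0.9459.
Then tan θ_B = n₂/n₁ = 0.9459, so θ_B = arctan 0.9459 = 43.41°.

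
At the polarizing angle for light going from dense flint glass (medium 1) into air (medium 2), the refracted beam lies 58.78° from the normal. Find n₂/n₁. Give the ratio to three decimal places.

n₂/n₁ ≈ 0.606

At Brewster incidence θ_B = 90° − θ_t = 90° − 58.78° = 31.22°.
tan θ_B = n₂/n₁, so n₂/n₁ = tan 31.22° = 0.606.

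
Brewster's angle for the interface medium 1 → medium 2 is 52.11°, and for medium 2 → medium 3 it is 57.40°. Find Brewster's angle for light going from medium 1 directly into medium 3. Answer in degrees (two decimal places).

θ_B ≈ 63.54°

Each Brewster angle gives a ratio: n₂/n₁ = tan 52.11° = 1.2850, n₃/n₂ = tan 57.40° = 1.5637.
n₃/n₁ = 2.0093. Then tan θ_B(1→3) = n₃/n₁, so θ_B(1→3) = arctan(2.0093) = 63.54°.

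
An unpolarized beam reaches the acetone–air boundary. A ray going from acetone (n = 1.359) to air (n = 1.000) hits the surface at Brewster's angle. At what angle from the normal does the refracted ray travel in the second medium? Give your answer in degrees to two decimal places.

tan θ_B = n₂/n₁ = 1.000/1.359 = 0.7358, so θ_B = 36.35°.
The refracted ray is perpendicular to the reflected ray, so θ_t = 90° − θ_B = 53.65°.

θ_t ≈ 53.65°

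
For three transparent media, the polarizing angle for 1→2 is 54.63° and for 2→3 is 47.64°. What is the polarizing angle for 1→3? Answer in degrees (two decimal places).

n₂/n₁ = tan 54.63° = 1.4087 and n₃/n₂ = tan 47.64° = 1.0967.
n₃/n₁ = 1.5449. Then tan θ_B(1→3) = n₃/n₁, so θ_B(1→3) = arctan(1.5449) = 57.09°.

θ_B ≈ 57.09°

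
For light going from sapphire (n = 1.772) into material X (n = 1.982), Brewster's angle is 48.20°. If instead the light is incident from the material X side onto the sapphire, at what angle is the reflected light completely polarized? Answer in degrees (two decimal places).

The two Brewster angles are complementary: θ_B' = 90° − θ_B = 90° − 48.20° = 41.80°.

θ_B' ≈ 41.80°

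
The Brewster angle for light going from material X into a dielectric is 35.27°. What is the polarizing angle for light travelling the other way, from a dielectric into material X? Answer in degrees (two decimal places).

θ_B' ≈ 54.73°

Reversing the direction swaps n₁ and n₂, so tan θ_B' = 1/tan θ_B and θ_B' = 90° − θ_B.
Hence θ_B' = 90° − 35.27° = 54.73°.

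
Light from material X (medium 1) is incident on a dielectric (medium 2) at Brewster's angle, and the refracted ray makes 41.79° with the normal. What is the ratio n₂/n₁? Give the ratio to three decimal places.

At Brewster incidence θ_B = 90° − θ_t = 90° − 41.79° = 48.21°.
Then n₂/n₁ = tan θ_B = tan 48.21° = 1.119.

n₂/n₁ ≈ 1.119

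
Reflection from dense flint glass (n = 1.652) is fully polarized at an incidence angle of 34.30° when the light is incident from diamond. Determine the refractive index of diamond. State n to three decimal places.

n ≈ 2.422

Brewster's law: tan θ_B = n₂/n₁ (light incident in diamond, refracted into dense flint glass).
n₁ = n₂ / tan θ_B = 1.652 / tan 34.30° = 2.422.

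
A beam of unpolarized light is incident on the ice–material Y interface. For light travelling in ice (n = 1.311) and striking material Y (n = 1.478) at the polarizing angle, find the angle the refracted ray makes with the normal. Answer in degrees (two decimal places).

First find Brewster's angle: tan θ_B = 1.478/1.311 = 1.1274, giving θ_B = 48.43°.
The refracted ray is perpendicular to the reflected ray, so θ_t = 90° − θ_B = 41.57°.

θ_t ≈ 41.57°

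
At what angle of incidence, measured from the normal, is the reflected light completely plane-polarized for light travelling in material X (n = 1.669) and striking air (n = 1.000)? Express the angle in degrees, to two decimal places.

θ_B ≈ 30.93°

The reflected p-component vanishes when tan θ_B = n₂/n₁.
tan θ_B = n₂/n₁ = 1.000/1.669 = 0.5992. Taking the arctangent, θ_B = 30.93°.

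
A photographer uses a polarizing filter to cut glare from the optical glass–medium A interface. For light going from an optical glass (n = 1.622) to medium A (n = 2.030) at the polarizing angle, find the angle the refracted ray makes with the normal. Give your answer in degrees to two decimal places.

First find Brewster's angle: tan θ_B = 2.030/1.622 = 1.2515, giving θ_B = 51.37°.
The refracted ray is perpendicular to the reflected ray, so θ_t = 90° − θ_B = 38.63°.

θ_t ≈ 38.63°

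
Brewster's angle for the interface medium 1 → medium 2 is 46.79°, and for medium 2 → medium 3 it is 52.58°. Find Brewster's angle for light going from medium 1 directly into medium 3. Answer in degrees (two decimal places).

θ_B ≈ 54.29°

Each Brewster angle gives a ratio: n₂/n₁ = tan 46.79° = 1.0645, n₃/n₂ = tan 52.58° = 1.3070.
n₃/n₁ = 1.3913. Then tan θ_B(1→3) = n₃/n₁, so θ_B(1→3) = arctan(1.3913) = 54.29°.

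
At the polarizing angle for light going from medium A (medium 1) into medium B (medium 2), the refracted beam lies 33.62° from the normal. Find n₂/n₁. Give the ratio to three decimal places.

n₂/n₁ ≈ 1.504

At Brewster incidence θ_B = 90° − θ_t = 90° − 33.62° = 56.38°.
Then n₂/n₁ = tan θ_B = tan 56.38° = 1.504.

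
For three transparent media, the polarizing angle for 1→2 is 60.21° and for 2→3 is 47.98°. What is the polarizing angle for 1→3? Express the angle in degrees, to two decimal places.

θ_B ≈ 62.71°

tan θ_B(1→2) = n₂/n₁ = tan 60.21° = 1.7468.
tan θ_B(2→3) = n₃/n₂ = tan 47.98° = 1.1098.
So n₃/n₁ = (n₂/n₁)(n₃/n₂) = 1.7468 × 1.1098 = 1.9387.
θ_B(1→3) = arctan(1.9387) = 62.71°.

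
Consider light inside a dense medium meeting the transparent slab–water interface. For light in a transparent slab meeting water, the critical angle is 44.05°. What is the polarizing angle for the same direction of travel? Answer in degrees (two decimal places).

θ_B ≈ 34.81°

n₂/n₁ = sin θ_c = sin 44.05° = 0.6953.
tan θ_B equals the same ratio, so θ_B = arctan(0.6953) = 34.81°.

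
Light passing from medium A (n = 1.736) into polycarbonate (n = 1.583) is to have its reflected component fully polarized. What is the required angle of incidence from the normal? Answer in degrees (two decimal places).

θ_B ≈ 42.36°

Here n₂/n₁ = 1.583/1.736 = 0.9119, and Brewster's law gives tan θ_B = n₂/n₁. Taking the arctangent, θ_B = 42.36°.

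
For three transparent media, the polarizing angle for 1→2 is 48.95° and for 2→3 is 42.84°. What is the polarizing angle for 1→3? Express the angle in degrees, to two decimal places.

Each Brewster angle gives a ratio: n₂/n₁ = tan 48.95° = 1.1483, n₃/n₂ = tan 42.84° = 0.9273.
n₃/n₁ = 1.0649. Then tan θ_B(1→3) = n₃/n₁, so θ_B(1→3) = arctan(1.0649) = 46.80°.

θ_B ≈ 46.80°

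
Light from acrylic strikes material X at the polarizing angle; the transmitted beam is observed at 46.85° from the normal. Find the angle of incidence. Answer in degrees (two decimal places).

θ_B ≈ 43.15°

Since the reflected and refracted rays are at right angles at the polarizing angle, θ_B + θ_t = 90°.
θ_B = 90° − 46.85° = 43.15°.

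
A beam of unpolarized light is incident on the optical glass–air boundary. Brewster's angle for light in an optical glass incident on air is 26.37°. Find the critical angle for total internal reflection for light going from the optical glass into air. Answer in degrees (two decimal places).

tan θ_B = n₂/n₁ = tan 26.37° = 0.4958.
Total internal reflection: sin θ_c = n₂/n₁ = 0.4958.
θ_c = arcsin(0.4958) = 29.72°.

θ_c ≈ 29.72°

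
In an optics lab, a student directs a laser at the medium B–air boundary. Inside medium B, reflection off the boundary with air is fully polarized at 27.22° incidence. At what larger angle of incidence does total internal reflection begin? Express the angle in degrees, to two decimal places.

From Brewster, n₂/n₁ = tan θ_B = tan 27.22° = 0.5144.
Then sin θ_c = n₂/n₁ = 0.5144, so θ_c = arcsin 0.5144 = 30.96°.

θ_c ≈ 30.96°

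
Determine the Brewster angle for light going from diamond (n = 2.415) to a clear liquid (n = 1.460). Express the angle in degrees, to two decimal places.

θ_B ≈ 31.16°

The reflected p-component vanishes when tan θ_B = n₂/n₁.
Brewster's condition: tan θ_B = n₂/n₁ = 1.460/2.415 = 0.6046.
So θ_B = arctan 0.6046 = 31.16°.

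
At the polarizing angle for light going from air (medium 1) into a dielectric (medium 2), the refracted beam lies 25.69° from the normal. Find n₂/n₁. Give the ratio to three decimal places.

At Brewster incidence θ_B = 90° − θ_t = 90° − 25.69° = 64.31°.
tan θ_B = n₂/n₁, so n₂/n₁ = tan 64.31° = 2.079.

n₂/n₁ ≈ 2.079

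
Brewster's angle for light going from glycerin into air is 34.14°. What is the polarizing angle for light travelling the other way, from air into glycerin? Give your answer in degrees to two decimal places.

θ_B' ≈ 55.86°

Reversing the direction swaps n₁ and n₂, so tan θ_B' = 1/tan θ_B and θ_B' = 90° − θ_B.
Hence θ_B' = 90° − 34.14° = 55.86°.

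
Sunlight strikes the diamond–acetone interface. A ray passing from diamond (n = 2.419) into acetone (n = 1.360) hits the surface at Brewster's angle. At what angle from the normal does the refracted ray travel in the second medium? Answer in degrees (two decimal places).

θ_t ≈ 60.65°

tan θ_B = n₂/n₁ = 1.360/2.419 = 0.5622, so θ_B = 29.35°.
At Brewster's angle the reflected and refracted rays are perpendicular, so θ_t = 90° − θ_B = 90° − 29.35° = 60.65°.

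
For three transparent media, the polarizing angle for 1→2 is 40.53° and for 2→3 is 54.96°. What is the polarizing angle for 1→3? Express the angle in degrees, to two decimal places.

θ_B ≈ 50.64°

Each Brewster angle gives a ratio: n₂/n₁ = tan 40.53° = 0.8550, n₃/n₂ = tan 54.96° = 1.4260.
n₃/n₁ = 1.2192. Then tan θ_B(1→3) = n₃/n₁, so θ_B(1→3) = arctan(1.2192) = 50.64°.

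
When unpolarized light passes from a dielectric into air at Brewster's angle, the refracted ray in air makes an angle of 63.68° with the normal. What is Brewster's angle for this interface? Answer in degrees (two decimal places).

θ_B ≈ 26.32°

At Brewster's angle the reflected and refracted rays are perpendicular, so θ_B + θ_t = 90°.
θ_B = 90° − 63.68° = 26.32°.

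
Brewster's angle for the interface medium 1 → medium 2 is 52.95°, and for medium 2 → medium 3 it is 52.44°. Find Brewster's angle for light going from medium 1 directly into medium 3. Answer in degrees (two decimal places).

θ_B ≈ 59.86°

tan θ_B(1→2) = n₂/n₁ = tan 52.95° = 1.3246.
tan θ_B(2→3) = n₃/n₂ = tan 52.44° = 1.3004.
So n₃/n₁ = (n₂/n₁)(n₃/n₂) = 1.3246 × 1.3004 = 1.7226.
θ_B(1→3) = arctan(1.7226) = 59.86°.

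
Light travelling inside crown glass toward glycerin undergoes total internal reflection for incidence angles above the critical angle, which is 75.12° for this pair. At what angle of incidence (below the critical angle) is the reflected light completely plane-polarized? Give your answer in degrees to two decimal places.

sin θ_c = n₂/n₁, so n₂/n₁ = sin 75.12° = 0.9665.
Brewster: tan θ_B = n₂/n₁ = 0.9665.
θ_B = arctan(0.9665) = 44.02°.

θ_B ≈ 44.02°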